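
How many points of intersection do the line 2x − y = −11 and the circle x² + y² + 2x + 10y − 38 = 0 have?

Centre (−1, −5), r² = 64. Distance² from centre to line = (14)²/5 = 196/5.
Since d² < r², the line cuts the circle twice.

2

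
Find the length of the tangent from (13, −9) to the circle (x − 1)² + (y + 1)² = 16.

The centre is (1, −1) and r = 4. The square of the distance from P to the centre is 144 + 64 = 208.
By the tangent–radius right angle, tangent length = √(|PO|² − r²) = √192 = 8√3.

8√3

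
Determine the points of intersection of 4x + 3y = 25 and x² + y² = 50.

(1, 7) and (7, −1)

From the line, y = (25 − 4x)/3. Substituting:
25x² − 200x + 175 = 0  ⟹  x² − 8x + 7 = 0
x = 7 or x = 1, giving (7, −1) and (1, 7).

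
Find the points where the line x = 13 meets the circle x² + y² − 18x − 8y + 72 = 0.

(13, 1) and (13, 7)

The line gives x = 13. Substituting into the circle:
y² − 8y + 7 = 0
y = 7 or y = 1, giving (13, 7) and (13, 1).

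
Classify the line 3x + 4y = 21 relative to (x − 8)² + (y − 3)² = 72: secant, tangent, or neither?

Substituting the line into the circle gives 25x² − 310x − 47 = 0.
Δ = 96100 − (−4700) = 100800.
Two real roots: the line is a secant.

secant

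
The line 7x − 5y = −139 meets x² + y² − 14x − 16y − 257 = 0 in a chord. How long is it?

The distance from (7, 8) to the line is 148/√74, and r² = 370.
Half the chord is √(r² − d²) = √(74), so the full chord is 2√74.

2√74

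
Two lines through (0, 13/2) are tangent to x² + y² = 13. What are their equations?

3x − 2y = −13 and 3x + 2y = 13

Let a tangent through (0, 13/2) have slope m. Its distance from (0, 0) must equal √13:
[m·(0) − (−13/2)]² = 13(m² + 1)
4m² − 9 = 0, so m = 3/2 or m = −3/2.
Through (0, 13/2) these give 3x − 2y = −13 and 3x + 2y = 13.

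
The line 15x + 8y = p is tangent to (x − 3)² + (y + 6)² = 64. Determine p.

p = −139 or p = 133

The line touches the circle iff its distance from (3, −6) is 8:
|15·3 + 8·(−6) − p| / √289 = 8
|p − (−3)| = 8·17, so p = 133 or p = −139.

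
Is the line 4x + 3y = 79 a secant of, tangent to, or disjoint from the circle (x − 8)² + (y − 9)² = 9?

disjoint

d² = (4·8 + 3·9 − (79))²/25 = 16; r² = 9.
Since d² > r², the line lies outside the circle.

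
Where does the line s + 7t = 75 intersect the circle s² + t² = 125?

Substitute t = (75 − s)/7:
50s² − 150s − 500 = 0  ⟹  s² − 3s − 10 = 0
s = 5 or s = −2, giving (5, 10) and (−2, 11).

(−2, 11) and (5, 10)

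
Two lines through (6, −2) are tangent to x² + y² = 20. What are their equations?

2x + y = 10 and x − 2y = 10

A line y − (−2) = m(x − (6)) is tangent when its distance from (0, 0) is 2√5:
(−6m − (2))² = 20(m² + 1)
2m² + 3m − 2 = 0, so m = −2 or m = 1/2.
Through (6, −2) these give 2x + y = 10 and x − 2y = 10.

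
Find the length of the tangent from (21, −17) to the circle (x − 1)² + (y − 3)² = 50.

With centre O = (1, 3), |OP|² = 800 and r² = 50.
The tangent meets the radius at right angles, so tangent² = |PO|² − r² = 800 − 50 = 750.

5√30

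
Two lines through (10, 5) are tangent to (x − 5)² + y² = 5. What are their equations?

Write the tangent as mx − y + (5 − m·(10)) = 0 and set its distance from the centre to √5:
(−5m − (−5))² = 5(m² + 1)
2m² − 5m + 2 = 0, so m = 1/2 or m = 2.
Through (10, 5) these give x − 2y = 0 and 2x − y = 15.

x − 2y = 0 and 2x − y = 15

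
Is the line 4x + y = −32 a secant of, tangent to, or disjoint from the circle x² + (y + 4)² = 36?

Substituting the line into the circle gives 17x² + 224x + 748 = 0.
Δ = 50176 − 50864 = −688.
No real roots: the line does not meet the circle.

disjoint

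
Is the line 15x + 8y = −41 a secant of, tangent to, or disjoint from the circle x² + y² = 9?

Centre (0, 0), r² = 9. Distance² from centre to line = (41)²/289 = 1681/289.
Since d² < r², the line cuts the circle twice.

secant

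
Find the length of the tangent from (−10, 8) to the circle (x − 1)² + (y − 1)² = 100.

√70

Centre (1, 1), r² = 100. |PO|² = (−11)² + (7)² = 170.
The tangent meets the radius at right angles, so tangent² = |PO|² − r² = 170 − 100 = 70.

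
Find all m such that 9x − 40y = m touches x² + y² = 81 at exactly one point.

m = −369 or m = 369

For a tangent, require d(centre, line) = r = 9.
|9·0 − 40·0 − m| / √1681 = 9
|m| = 9·41, so m = 369 or m = −369.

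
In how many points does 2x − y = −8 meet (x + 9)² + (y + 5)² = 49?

2

d² = (2·(−9) − 1·(−5) − (−8))²/5 = 5; r² = 49.
Since d² < r², the line cuts the circle twice.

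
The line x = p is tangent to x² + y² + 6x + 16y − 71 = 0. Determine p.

The line touches the circle iff its distance from (−3, −8) is 12:
|1·(−3) + 0·(−8) − p| / √1 = 12
|p − (−3)| = 12, so p = 9 or p = −15.

p = −15 or p = 9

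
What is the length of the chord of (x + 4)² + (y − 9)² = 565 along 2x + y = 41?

14√5

Substitute y = −2x + 41:
5x² − 120x + 475 = 0  ⟹  x² − 24x + 95 = 0
x = 19 or x = 5, giving (19, 3) and (5, 31).
Chord length = distance between (19, 3) and (5, 31) = √980 = 14√5.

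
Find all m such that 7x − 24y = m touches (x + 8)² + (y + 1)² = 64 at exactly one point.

m = −232 or m = 168

The line touches the circle iff its distance from (−8, −1) is 8:
|7·(−8) − 24·(−1) − m| / √625 = 8
|m − (−32)| = 8·25, so m = 168 or m = −232.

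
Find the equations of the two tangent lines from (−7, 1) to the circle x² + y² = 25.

3x − 4y = −25 and 4x + 3y = −25

Write the tangent as mx − y + (1 − m·(−7)) = 0 and set its distance from the centre to 5:
(7m − (−1))² = 25(m² + 1)
12m² + 7m − 12 = 0, so m = 3/4 or m = −4/3.
Through (−7, 1) these give 3x − 4y = −25 and 4x + 3y = −25.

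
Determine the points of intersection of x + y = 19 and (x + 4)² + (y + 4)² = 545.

(0, 19) and (19, 0)

From the line, y = −x + 19. Substituting:
2x² − 38x = 0  ⟹  x² − 19x = 0
x = 19 or x = 0, giving (19, 0) and (0, 19).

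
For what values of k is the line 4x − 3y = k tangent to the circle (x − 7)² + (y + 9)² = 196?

Tangency holds when the distance from the centre (7, −9) to the line equals the radius 14:
|4·7 − 3·(−9) − k| / √25 = 14
|k − (55)| = 14·5, so k = 125 or k = −15.

k = −15 or k = 125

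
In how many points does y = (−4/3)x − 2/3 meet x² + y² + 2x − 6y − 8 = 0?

2

Substituting the line into the circle gives 25x² + 106x − 32 = 0.
Δ = 11236 − (−3200) = 14436.
Two real roots: the line is a secant.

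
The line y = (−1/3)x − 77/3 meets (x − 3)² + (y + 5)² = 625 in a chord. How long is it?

9√10

Centre (3, −5), r² = 625. Perpendicular distance d from centre to line = |65| / √10 = 65/√10.
Half the chord is √(r² − d²) = √(405/2), so the full chord is 9√10.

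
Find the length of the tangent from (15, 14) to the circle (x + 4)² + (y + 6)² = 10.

√751

The centre is (−4, −6) and r = √10. The square of the distance from P to the centre is 361 + 400 = 761.
By the tangent–radius right angle, tangent length = √(|PO|² − r²) = √751.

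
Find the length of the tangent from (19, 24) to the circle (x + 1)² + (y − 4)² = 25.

The centre is (−1, 4) and r = 5. The square of the distance from P to the centre is 400 + 400 = 800.
By the tangent–radius right angle, tangent length = √(|PO|² − r²) = √775 = 5√31.

5√31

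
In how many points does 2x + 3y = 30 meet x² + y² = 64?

Substituting the line into the circle gives 13x² − 120x + 324 = 0.
Discriminant = (−120)² − 4·13·(324) = −2448 < 0.
No real roots: the line does not meet the circle.

0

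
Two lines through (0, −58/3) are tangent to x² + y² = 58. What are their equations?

Write the tangent as mx − y + (−58/3 − m·(0)) = 0 and set its distance from the centre to √58:
(0m − (58/3))² = 58(m² + 1)
9m² − 49 = 0, so m = −7/3 or m = 7/3.
With m = −7/3: 7x + 3y = −58. With m = 7/3: 7x − 3y = 58.

7x + 3y = −58 and 7x − 3y = 58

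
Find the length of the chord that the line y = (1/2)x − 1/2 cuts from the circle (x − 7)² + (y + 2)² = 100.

8√5

Substitute y = (−1 + x)/2:
5x² − 50x − 195 = 0  ⟹  x² − 10x − 39 = 0
x = 13 or x = −3, giving (13, 6) and (−3, −2).
Chord length = distance between (13, 6) and (−3, −2) = √320 = 8√5.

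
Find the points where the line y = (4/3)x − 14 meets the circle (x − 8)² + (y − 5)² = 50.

Substitute y = (−42 + 4x)/3:
25x² − 600x + 3375 = 0  ⟹  x² − 24x + 135 = 0
x = 15 or x = 9, giving (15, 6) and (9, −2).

(9, −2) and (15, 6)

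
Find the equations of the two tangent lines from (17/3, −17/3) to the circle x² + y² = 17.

A line y − (−17/3) = m(x − (17/3)) is tangent when its distance from (0, 0) is √17:
[m·(−17/3) − (17/3)]² = 17(m² + 1)
4m² + 17m + 4 = 0, so m = −1/4 or m = −4.
With m = −1/4: x + 4y = −17. With m = −4: 4x + y = 17.

x + 4y = −17 and 4x + y = 17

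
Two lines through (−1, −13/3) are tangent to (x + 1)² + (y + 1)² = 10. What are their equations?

x + 3y = −14 and x − 3y = 12

Let a tangent through (−1, −13/3) have slope m. Its distance from (−1, −1) must equal √10:
(0m − (10/3))² = 10(m² + 1)
9m² − 1 = 0, so m = −1/3 or m = 1/3.
With m = −1/3: x + 3y = −14. With m = 1/3: x − 3y = 12.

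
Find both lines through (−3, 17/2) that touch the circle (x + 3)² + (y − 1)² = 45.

x − 2y = −20 and x + 2y = 14

Write the tangent as mx − y + (17/2 − m·(−3)) = 0 and set its distance from the centre to 3√5:
[m·(0) − (−15/2)]² = 45(m² + 1)
4m² − 1 = 0, so m = 1/2 or m = −1/2.
With m = 1/2: x − 2y = −20. With m = −1/2: x + 2y = 14.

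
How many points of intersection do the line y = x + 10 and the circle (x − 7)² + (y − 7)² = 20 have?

Substituting the line into the circle gives 2x² − 8x + 38 = 0.
Discriminant = (−8)² − 4·2·(38) = −240 < 0.
No real roots: the line does not meet the circle.

0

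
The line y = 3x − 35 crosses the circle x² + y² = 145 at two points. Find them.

From the line, y = 3x − 35. Substituting:
10x² − 210x + 1080 = 0  ⟹  x² − 21x + 108 = 0
x = 12 or x = 9, giving (12, 1) and (9, −8).

(9, −8) and (12, 1)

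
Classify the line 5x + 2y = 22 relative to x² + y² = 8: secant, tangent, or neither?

neither

Substituting the line into the circle gives 29x² − 220x + 452 = 0.
Discriminant = (−220)² − 4·29·(452) = −4032 < 0.
No real roots: the line does not meet the circle.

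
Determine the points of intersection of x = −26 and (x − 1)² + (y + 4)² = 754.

(−26, −9) and (−26, 1)

The line gives x = −26. Substituting into the circle:
y² + 8y − 9 = 0
y = 1 or y = −9, giving (−26, 1) and (−26, −9).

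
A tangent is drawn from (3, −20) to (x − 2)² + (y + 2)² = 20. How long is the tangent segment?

With centre O = (2, −2), |OP|² = 325 and r² = 20.
Power of the point: PT² = |PO|² − r² = 305, so PT = √305.

√305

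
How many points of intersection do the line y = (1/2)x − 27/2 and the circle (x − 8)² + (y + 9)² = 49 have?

2

d² = (1·8 − 2·(−9) − (27))²/5 = 1/5; r² = 49.
Since d² < r², the line cuts the circle twice.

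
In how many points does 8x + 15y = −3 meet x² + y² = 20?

2

Centre (0, 0), r² = 20. Distance² from centre to line = (3)²/289 = 9/289.
Since d² < r², the line cuts the circle twice.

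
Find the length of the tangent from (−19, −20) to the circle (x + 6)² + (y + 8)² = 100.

The centre is (−6, −8) and r = 10. The square of the distance from P to the centre is 169 + 144 = 313.
Power of the point: PT² = |PO|² − r² = 213, so PT = √213.

√213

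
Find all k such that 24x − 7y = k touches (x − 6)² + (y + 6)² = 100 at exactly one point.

k = −64 or k = 436

Tangency holds when the distance from the centre (6, −6) to the line equals the radius 10:
|24·6 − 7·(−6) − k| / √625 = 10
|k − (186)| = 10·25, so k = 436 or k = −64.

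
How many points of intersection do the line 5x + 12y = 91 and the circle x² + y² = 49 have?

1

Centre (0, 0), r² = 49. Distance² from centre to line = (−91)²/169 = 49.
Since d² = r², the line is tangent.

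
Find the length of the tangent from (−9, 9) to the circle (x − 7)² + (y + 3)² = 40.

6√10

With centre O = (7, −3), |OP|² = 400 and r² = 40.
By the tangent–radius right angle, tangent length = √(|PO|² − r²) = √360 = 6√10.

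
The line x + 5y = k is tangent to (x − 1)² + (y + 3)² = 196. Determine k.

The line touches the circle iff its distance from (1, −3) is 14:
|1·1 + 5·(−3) − k| / √26 = 14
|k − (−14)| = 14√26.

k = −14 ± 14√26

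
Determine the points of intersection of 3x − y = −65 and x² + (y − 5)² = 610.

Express y = 3x + 65 and substitute into the circle:
10x² + 360x + 2990 = 0  ⟹  x² + 36x + 299 = 0
x = −13 or x = −23, giving (−13, 26) and (−23, −4).

(−23, −4) and (−13, 26)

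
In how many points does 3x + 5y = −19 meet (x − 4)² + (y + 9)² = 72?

2

Substituting the line into the circle gives 34x² − 356x − 724 = 0.
Discriminant = (−356)² − 4·34·(−724) = 225200 > 0.
Two real roots: the line is a secant.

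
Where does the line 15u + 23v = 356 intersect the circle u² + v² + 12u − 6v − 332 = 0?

(−10, 22) and (13, 7)

From the line, v = (356 − 15u)/23. Substituting:
754u² − 2262u − 98020 = 0  ⟹  u² − 3u − 130 = 0
u = 13 or u = −10, giving (13, 7) and (−10, 22).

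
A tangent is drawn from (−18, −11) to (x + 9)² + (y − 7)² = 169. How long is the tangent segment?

Centre (−9, 7), r² = 169. |PO|² = (−9)² + (−18)² = 405.
Power of the point: PT² = |PO|² − r² = 236, so PT = 2√59.

2√59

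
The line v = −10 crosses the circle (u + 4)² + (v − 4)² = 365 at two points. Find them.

Substitute v = −10:
u² + 8u − 153 = 0
u = 9 or u = −17, giving (9, −10) and (−17, −10).

(−17, −10) and (9, −10)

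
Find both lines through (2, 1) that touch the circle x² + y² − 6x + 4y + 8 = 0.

Write the tangent as mx − y + (1 − m·(2)) = 0 and set its distance from the centre to √5:
(1m − (−3))² = 5(m² + 1)
2m² − 3m − 2 = 0, so m = 2 or m = −1/2.
With m = 2: 2x − y = 3. With m = −1/2: x + 2y = 4.

2x − y = 3 and x + 2y = 4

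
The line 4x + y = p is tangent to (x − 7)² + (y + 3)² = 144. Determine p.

p = 25 ± 12√17

The line touches the circle iff its distance from (7, −3) is 12:
|4·7 + 1·(−3) − p| / √17 = 12
|p − (25)| = 12√17.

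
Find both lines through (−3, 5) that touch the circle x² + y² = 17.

4x − y = −17 and x + 4y = 17

Write the tangent as mx − y + (5 − m·(−3)) = 0 and set its distance from the centre to √17:
[m·(3) − (−5)]² = 17(m² + 1)
4m² − 15m − 4 = 0, so m = 4 or m = −1/4.
With m = 4: 4x − y = −17. With m = −1/4: x + 4y = 17.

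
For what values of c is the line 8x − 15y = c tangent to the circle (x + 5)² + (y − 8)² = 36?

Tangency holds when the distance from the centre (−5, 8) to the line equals the radius 6:
|8·(−5) − 15·8 − c| / √289 = 6
|c − (−160)| = 6·17, so c = −58 or c = −262.

c = −262 or c = −58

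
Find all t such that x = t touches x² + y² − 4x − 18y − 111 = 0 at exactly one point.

Tangency holds when the distance from the centre (2, 9) to the line equals the radius 14:
|1·2 + 0·9 − t| / √1 = 14
|t − (2)| = 14, so t = 16 or t = −12.

t = −12 or t = 16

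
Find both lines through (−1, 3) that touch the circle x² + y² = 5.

A line y − (3) = m(x − (−1)) is tangent when its distance from (0, 0) is √5:
(1m − (−3))² = 5(m² + 1)
2m² − 3m − 2 = 0, so m = −1/2 or m = 2.
Through (−1, 3) these give x + 2y = 5 and 2x − y = −5.

x + 2y = 5 and 2x − y = −5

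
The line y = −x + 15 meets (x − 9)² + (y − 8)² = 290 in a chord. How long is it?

24√2

Substitute y = −x + 15:
2x² − 32x − 160 = 0  ⟹  x² − 16x − 80 = 0
x = 20 or x = −4, giving (20, −5) and (−4, 19).
|(20, −5) − (−4, 19)| = √((24)² + (−24)²) = 24√2.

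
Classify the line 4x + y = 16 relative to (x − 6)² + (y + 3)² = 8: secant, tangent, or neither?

Substituting the line into the circle gives 17x² − 164x + 389 = 0.
Δ = 26896 − 26452 = 444.
Two real roots: the line is a secant.

secant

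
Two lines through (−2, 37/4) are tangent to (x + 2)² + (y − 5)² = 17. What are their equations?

A line y − (37/4) = m(x − (−2)) is tangent when its distance from (−2, 5) is √17:
[m·(0) − (−17/4)]² = 17(m² + 1)
16m² − 1 = 0, so m = 1/4 or m = −1/4.
Through (−2, 37/4) these give x − 4y = −39 and x + 4y = 35.

x − 4y = −39 and x + 4y = 35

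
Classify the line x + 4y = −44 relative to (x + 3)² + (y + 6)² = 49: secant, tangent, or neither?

d² = (1·(−3) + 4·(−6) − (−44))²/17 = 17; r² = 49.
Since d² < r², the line cuts the circle twice.

secant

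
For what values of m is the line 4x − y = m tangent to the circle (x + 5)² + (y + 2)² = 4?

m = −18 ± 2√17

For a tangent, require d(centre, line) = r = 2.
|4·(−5) − 1·(−2) − m| / √17 = 2
|m − (−18)| = 2√17.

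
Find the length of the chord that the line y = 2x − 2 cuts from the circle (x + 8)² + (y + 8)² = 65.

6√5

The distance from (−8, −8) to the line is 10/√5, and r² = 65.
Chord = 2√(r² − d²) = 2·√(45) = 6√5.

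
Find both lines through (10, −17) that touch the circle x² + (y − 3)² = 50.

Write the tangent as mx − y + (−17 − m·(10)) = 0 and set its distance from the centre to 5√2:
(−10m − (20))² = 50(m² + 1)
m² + 8m + 7 = 0, so m = −7 or m = −1.
Through (10, −17) these give 7x + y = 53 and x + y = −7.

7x + y = 53 and x + y = −7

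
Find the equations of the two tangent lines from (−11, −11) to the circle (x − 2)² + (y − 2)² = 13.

3x − 2y = −11 and 2x − 3y = 11

Let a tangent through (−11, −11) have slope m. Its distance from (2, 2) must equal √13:
[m·(13) − (13)]² = 13(m² + 1)
6m² − 13m + 6 = 0, so m = 3/2 or m = 2/3.
Through (−11, −11) these give 3x − 2y = −11 and 2x − 3y = 11.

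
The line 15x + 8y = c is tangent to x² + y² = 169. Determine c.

Tangency holds when the distance from the centre (0, 0) to the line equals the radius 13:
|15·0 + 8·0 − c| / √289 = 13
|c| = 13·17, so c = 221 or c = −221.

c = −221 or c = 221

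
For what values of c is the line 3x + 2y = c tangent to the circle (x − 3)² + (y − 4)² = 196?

Tangency holds when the distance from the centre (3, 4) to the line equals the radius 14:
|3·3 + 2·4 − c| / √13 = 14
|c − (17)| = 14√13.

c = 17 ± 14√13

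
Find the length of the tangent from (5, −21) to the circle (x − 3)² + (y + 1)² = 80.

18

Centre (3, −1), r² = 80. |PO|² = (2)² + (−20)² = 404.
By the tangent–radius right angle, tangent length = √(|PO|² − r²) = √324 = 18.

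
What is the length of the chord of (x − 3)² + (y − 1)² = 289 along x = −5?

30

Centre (3, 1), r² = 289. Perpendicular distance d from centre to line = |8| / √1 = 8.
Half the chord is √(r² − d²) = √(225), so the full chord is 30.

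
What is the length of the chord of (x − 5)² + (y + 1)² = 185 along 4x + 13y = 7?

Centre (5, −1), r² = 185. Perpendicular distance d from centre to line = |0| / √185 = 0/√185.
Half the chord is √(r² − d²) = √(185), so the full chord is 2√185.

2√185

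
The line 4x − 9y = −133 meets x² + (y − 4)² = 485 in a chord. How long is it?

The distance from (0, 4) to the line is 97/√97, and r² = 485.
Half the chord is √(r² − d²) = √(388), so the full chord is 4√97.

4√97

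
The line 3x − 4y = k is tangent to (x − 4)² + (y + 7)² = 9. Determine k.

k = 25 or k = 55

The line touches the circle iff its distance from (4, −7) is 3:
|3·4 − 4·(−7) − k| / √25 = 3
|k − (40)| = 3·5, so k = 55 or k = 25.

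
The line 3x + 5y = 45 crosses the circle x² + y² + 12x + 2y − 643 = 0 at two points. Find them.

(−20, 21) and (20, −3)

Substitute y = (45 − 3x)/5:
34x² − 13600 = 0  ⟹  x² − 400 = 0
x = 20 or x = −20, giving (20, −3) and (−20, 21).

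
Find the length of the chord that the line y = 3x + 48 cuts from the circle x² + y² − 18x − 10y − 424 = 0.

Express y = 3x + 48 and substitute into the circle:
10x² + 240x + 1400 = 0  ⟹  x² + 24x + 140 = 0
x = −10 or x = −14, giving (−10, 18) and (−14, 6).
Chord length = distance between (−10, 18) and (−14, 6) = √160 = 4√10.

4√10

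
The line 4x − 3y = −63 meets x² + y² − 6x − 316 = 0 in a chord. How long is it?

The distance from (3, 0) to the line is 75/√25, and r² = 325.
Half the chord is √(r² − d²) = √(100), so the full chord is 20.

20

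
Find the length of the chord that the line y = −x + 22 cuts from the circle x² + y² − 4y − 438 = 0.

22√2

Express y = −x + 22 and substitute into the circle:
2x² − 40x − 42 = 0  ⟹  x² − 20x − 21 = 0
x = 21 or x = −1, giving (21, 1) and (−1, 23).
Chord length = distance between (21, 1) and (−1, 23) = √968 = 22√2.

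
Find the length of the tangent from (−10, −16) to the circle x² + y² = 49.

With centre O = (0, 0), |OP|² = 356 and r² = 49.
Power of the point: PT² = |PO|² − r² = 307, so PT = √307.

√307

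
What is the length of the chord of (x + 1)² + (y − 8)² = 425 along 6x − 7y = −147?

Substitute y = (147 + 6x)/7:
85x² + 1190x − 12495 = 0  ⟹  x² + 14x − 147 = 0
x = 7 or x = −21, giving (7, 27) and (−21, 3).
|(7, 27) − (−21, 3)| = √((28)² + (24)²) = 4√85.

4√85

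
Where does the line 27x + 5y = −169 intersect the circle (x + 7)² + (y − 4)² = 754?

(−12, 31) and (−2, −23)

Express y = (−169 − 27x)/5 and substitute into the circle:
754x² + 10556x + 18096 = 0  ⟹  x² + 14x + 24 = 0
x = −2 or x = −12, giving (−2, −23) and (−12, 31).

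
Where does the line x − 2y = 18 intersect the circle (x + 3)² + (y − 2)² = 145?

From the line, y = (−18 + x)/2. Substituting:
5x² − 20x − 60 = 0  ⟹  x² − 4x − 12 = 0
x = 6 or x = −2, giving (6, −6) and (−2, −10).

(−2, −10) and (6, −6)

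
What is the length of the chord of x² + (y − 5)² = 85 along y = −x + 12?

11√2

The distance from (0, 5) to the line is 7/√2, and r² = 85.
Half the chord is √(r² − d²) = √(121/2), so the full chord is 11√2.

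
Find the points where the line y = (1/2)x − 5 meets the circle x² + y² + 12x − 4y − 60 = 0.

Substitute y = (−10 + x)/2:
5x² + 20x − 60 = 0  ⟹  x² + 4x − 12 = 0
x = 2 or x = −6, giving (2, −4) and (−6, −8).

(−6, −8) and (2, −4)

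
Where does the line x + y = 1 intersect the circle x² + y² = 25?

Express y = −x + 1 and substitute into the circle:
2x² − 2x − 24 = 0  ⟹  x² − x − 12 = 0
x = 4 or x = −3, giving (4, −3) and (−3, 4).

(−3, 4) and (4, −3)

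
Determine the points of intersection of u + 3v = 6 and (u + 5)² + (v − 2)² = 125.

(−15, 7) and (6, 0)

Express v = (6 − u)/3 and substitute into the circle:
10u² + 90u − 900 = 0  ⟹  u² + 9u − 90 = 0
u = 6 or u = −15, giving (6, 0) and (−15, 7).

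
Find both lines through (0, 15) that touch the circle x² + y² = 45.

A line y − (15) = m(x − (0)) is tangent when its distance from (0, 0) is 3√5:
[m·(0) − (−15)]² = 45(m² + 1)
m² − 4 = 0, so m = −2 or m = 2.
With m = −2: 2x + y = 15. With m = 2: 2x − y = −15.

2x + y = 15 and 2x − y = −15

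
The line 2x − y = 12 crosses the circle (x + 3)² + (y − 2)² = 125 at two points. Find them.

(2, −8) and (8, 4)

Substitute y = 2x − 12:
5x² − 50x + 80 = 0  ⟹  x² − 10x + 16 = 0
x = 8 or x = 2, giving (8, 4) and (2, −8).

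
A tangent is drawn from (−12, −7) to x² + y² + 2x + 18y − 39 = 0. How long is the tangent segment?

2

Centre (−1, −9), r² = 121. |PO|² = (−11)² + (2)² = 125.
The tangent meets the radius at right angles, so tangent² = |PO|² − r² = 125 − 121 = 4.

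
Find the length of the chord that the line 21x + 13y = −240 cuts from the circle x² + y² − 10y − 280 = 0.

The distance from (0, 5) to the line is 305/√610, and r² = 305.
Chord = 2√(r² − d²) = 2·√(305/2) = √610.

√610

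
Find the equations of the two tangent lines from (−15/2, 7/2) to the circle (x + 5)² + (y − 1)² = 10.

x − 3y = −18 and 3x − y = −26

Let a tangent through (−15/2, 7/2) have slope m. Its distance from (−5, 1) must equal √10:
[m·(5/2) − (−5/2)]² = 10(m² + 1)
3m² − 10m + 3 = 0, so m = 1/3 or m = 3.
Through (−15/2, 7/2) these give x − 3y = −18 and 3x − y = −26.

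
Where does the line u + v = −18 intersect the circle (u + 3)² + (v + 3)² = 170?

(−16, −2) and (−2, −16)

Express v = −u − 18 and substitute into the circle:
2u² + 36u + 64 = 0  ⟹  u² + 18u + 32 = 0
u = −2 or u = −16, giving (−2, −16) and (−16, −2).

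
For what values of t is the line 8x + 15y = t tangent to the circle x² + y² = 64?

t = −136 or t = 136

For a tangent, require d(centre, line) = r = 8.
|8·0 + 15·0 − t| / √289 = 8
|t| = 8·17, so t = 136 or t = −136.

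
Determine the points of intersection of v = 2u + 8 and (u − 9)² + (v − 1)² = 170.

(−4, 0) and (2, 12)

Express v = 2u + 8 and substitute into the circle:
5u² + 10u − 40 = 0  ⟹  u² + 2u − 8 = 0
u = 2 or u = −4, giving (2, 12) and (−4, 0).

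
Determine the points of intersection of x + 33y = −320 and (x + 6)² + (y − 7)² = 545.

(−23, −9) and (10, −10)

From the line, y = (−320 − x)/33. Substituting:
1090x² + 14170x − 250700 = 0  ⟹  x² + 13x − 230 = 0
x = 10 or x = −23, giving (10, −10) and (−23, −9).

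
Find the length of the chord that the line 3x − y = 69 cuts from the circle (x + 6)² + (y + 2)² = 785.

Centre (−6, −2), r² = 785. Perpendicular distance d from centre to line = |−85| / √10 = 85/√10.
Chord = 2√(r² − d²) = 2·√(125/2) = 5√10.

5√10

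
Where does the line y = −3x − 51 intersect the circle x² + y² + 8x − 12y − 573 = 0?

Express y = −3x − 51 and substitute into the circle:
10x² + 350x + 2640 = 0  ⟹  x² + 35x + 264 = 0
x = −11 or x = −24, giving (−11, −18) and (−24, 21).

(−24, 21) and (−11, −18)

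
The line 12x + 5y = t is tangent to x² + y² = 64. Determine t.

Tangency holds when the distance from the centre (0, 0) to the line equals the radius 8:
|12·0 + 5·0 − t| / √169 = 8
|t| = 8·13, so t = 104 or t = −104.

t = −104 or t = 104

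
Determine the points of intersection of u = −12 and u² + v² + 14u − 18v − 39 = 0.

The line gives u = −12. Substituting into the circle:
v² − 18v − 63 = 0
v = 21 or v = −3, giving (−12, 21) and (−12, −3).

(−12, −3) and (−12, 21)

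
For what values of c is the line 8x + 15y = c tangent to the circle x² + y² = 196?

c = −238 or c = 238

The line touches the circle iff its distance from (0, 0) is 14:
|8·0 + 15·0 − c| / √289 = 14
|c| = 14·17, so c = 238 or c = −238.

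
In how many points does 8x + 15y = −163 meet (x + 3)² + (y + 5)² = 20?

d² = (8·(−3) + 15·(−5) − (−163))²/289 = 4096/289; r² = 20.
Since d² < r², the line cuts the circle twice.

2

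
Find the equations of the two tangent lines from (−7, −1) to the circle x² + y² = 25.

A line y − (−1) = m(x − (−7)) is tangent when its distance from (0, 0) is 5:
[m·(7) − (1)]² = 25(m² + 1)
12m² − 7m − 12 = 0, so m = −3/4 or m = 4/3.
Through (−7, −1) these give 3x + 4y = −25 and 4x − 3y = −25.

3x + 4y = −25 and 4x − 3y = −25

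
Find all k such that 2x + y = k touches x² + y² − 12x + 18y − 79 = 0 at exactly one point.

k = 3 ± 14√5

The line touches the circle iff its distance from (6, −9) is 14:
|2·6 + 1·(−9) − k| / √5 = 14
|k − (3)| = 14√5.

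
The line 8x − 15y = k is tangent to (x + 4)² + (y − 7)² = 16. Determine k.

Tangency holds when the distance from the centre (−4, 7) to the line equals the radius 4:
|8·(−4) − 15·7 − k| / √289 = 4
|k − (−137)| = 4·17, so k = −69 or k = −205.

k = −205 or k = −69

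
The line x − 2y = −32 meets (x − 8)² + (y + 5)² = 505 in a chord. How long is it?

The distance from (8, −5) to the line is 50/√5, and r² = 505.
Chord = 2√(r² − d²) = 2·√(5) = 2√5.

2√5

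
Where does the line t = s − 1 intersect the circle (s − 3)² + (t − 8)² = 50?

Substitute t = s − 1:
2s² − 24s + 40 = 0  ⟹  s² − 12s + 20 = 0
s = 10 or s = 2, giving (10, 9) and (2, 1).

(2, 1) and (10, 9)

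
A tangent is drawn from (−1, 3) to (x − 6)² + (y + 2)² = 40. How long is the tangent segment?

√34

The centre is (6, −2) and r = 2√10. The square of the distance from P to the centre is 49 + 25 = 74.
Power of the point: PT² = |PO|² − r² = 34, so PT = √34.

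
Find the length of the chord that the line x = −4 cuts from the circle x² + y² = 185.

The line gives x = −4. Substituting into the circle:
y² − 169 = 0
y = 13 or y = −13, giving (−4, 13) and (−4, −13).
|(−4, 13) − (−4, −13)| = √((0)² + (26)²) = 26.

26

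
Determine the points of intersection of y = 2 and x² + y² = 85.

From the line, y = 2. Substituting:
x² − 81 = 0
x = 9 or x = −9, giving (9, 2) and (−9, 2).

(−9, 2) and (9, 2)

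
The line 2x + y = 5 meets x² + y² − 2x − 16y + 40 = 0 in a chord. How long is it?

From the line, y = −2x + 5. Substituting:
5x² + 10x − 15 = 0  ⟹  x² + 2x − 3 = 0
x = 1 or x = −3, giving (1, 3) and (−3, 11).
Chord length = distance between (1, 3) and (−3, 11) = √80 = 4√5.

4√5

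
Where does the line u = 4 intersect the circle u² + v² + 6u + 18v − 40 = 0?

The line gives u = 4. Substituting into the circle:
v² + 18v = 0
v = 0 or v = −18, giving (4, 0) and (4, −18).

(4, −18) and (4, 0)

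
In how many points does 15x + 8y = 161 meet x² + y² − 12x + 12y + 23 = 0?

d² = (15·6 + 8·(−6) − (161))²/289 = 49; r² = 49.
Since d² = r², the line is tangent.

1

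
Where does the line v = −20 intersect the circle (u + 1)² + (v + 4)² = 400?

From the line, v = −20. Substituting:
u² + 2u − 143 = 0
u = 11 or u = −13, giving (11, −20) and (−13, −20).

(−13, −20) and (11, −20)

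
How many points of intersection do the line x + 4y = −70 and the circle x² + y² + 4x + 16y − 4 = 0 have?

0

Centre (−2, −8), r² = 72. Distance² from centre to line = (36)²/17 = 1296/17.
Since d² > r², the line lies outside the circle.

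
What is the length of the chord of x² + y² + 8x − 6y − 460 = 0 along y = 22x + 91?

The distance from (−4, 3) to the line is 0/√485, and r² = 485.
Half the chord is √(r² − d²) = √(485), so the full chord is 2√485.

2√485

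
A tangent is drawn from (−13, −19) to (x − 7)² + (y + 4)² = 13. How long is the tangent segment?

6√17

Centre (7, −4), r² = 13. |PO|² = (−20)² + (−15)² = 625.
Power of the point: PT² = |PO|² − r² = 612, so PT = 6√17.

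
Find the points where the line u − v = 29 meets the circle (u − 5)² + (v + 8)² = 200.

Express v = u − 29 and substitute into the circle:
2u² − 52u + 266 = 0  ⟹  u² − 26u + 133 = 0
u = 19 or u = 7, giving (19, −10) and (7, −22).

(7, −22) and (19, −10)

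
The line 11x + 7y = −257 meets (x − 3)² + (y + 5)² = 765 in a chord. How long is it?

Centre (3, −5), r² = 765. Perpendicular distance d from centre to line = |255| / √170 = 255/√170.
Half the chord is √(r² − d²) = √(765/2), so the full chord is 3√170.

3√170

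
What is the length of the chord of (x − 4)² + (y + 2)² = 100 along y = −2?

20

The distance from (4, −2) to the line is 0, and r² = 100.
Chord = 2√(r² − d²) = 2·√(100) = 20.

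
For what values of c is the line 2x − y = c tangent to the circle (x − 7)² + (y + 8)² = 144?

c = 22 ± 12√5

Tangency holds when the distance from the centre (7, −8) to the line equals the radius 12:
|2·7 − 1·(−8) − c| / √5 = 12
|c − (22)| = 12√5.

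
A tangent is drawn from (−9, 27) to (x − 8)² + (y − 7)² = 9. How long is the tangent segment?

2√170

With centre O = (8, 7), |OP|² = 689 and r² = 9.
By the tangent–radius right angle, tangent length = √(|PO|² − r²) = √680 = 2√170.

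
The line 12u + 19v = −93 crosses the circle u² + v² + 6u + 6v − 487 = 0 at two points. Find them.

Express v = (−93 − 12u)/19 and substitute into the circle:
505u² + 3030u − 177760 = 0  ⟹  u² + 6u − 352 = 0
u = 16 or u = −22, giving (16, −15) and (−22, 9).

(−22, 9) and (16, −15)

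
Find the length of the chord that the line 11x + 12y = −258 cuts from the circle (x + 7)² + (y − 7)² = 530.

From the line, y = (−258 − 11x)/12. Substituting:
265x² + 9540x + 47700 = 0  ⟹  x² + 36x + 180 = 0
x = −6 or x = −30, giving (−6, −16) and (−30, 6).
Chord length = distance between (−6, −16) and (−30, 6) = √1060 = 2√265.

2√265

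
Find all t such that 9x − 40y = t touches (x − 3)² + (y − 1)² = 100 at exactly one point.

Tangency holds when the distance from the centre (3, 1) to the line equals the radius 10:
|9·3 − 40·1 − t| / √1681 = 10
|t − (−13)| = 10·41, so t = 397 or t = −423.

t = −423 or t = 397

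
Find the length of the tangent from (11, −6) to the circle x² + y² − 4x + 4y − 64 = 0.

The centre is (2, −2) and r = 6√2. The square of the distance from P to the centre is 81 + 16 = 97.
Power of the point: PT² = |PO|² − r² = 25, so PT = 5.

5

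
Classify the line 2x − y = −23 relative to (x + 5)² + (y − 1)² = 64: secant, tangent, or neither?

secant

d² = (2·(−5) − 1·1 − (−23))²/5 = 144/5; r² = 64.
Since d² < r², the line cuts the circle twice.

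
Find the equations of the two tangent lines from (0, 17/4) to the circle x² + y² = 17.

Write the tangent as mx − y + (17/4 − m·(0)) = 0 and set its distance from the centre to √17:
(0m − (−17/4))² = 17(m² + 1)
16m² − 1 = 0, so m = 1/4 or m = −1/4.
Through (0, 17/4) these give x − 4y = −17 and x + 4y = 17.

x − 4y = −17 and x + 4y = 17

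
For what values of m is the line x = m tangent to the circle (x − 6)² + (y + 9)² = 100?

Tangency holds when the distance from the centre (6, −9) to the line equals the radius 10:
|1·6 + 0·(−9) − m| / √1 = 10
|m − (6)| = 10, so m = 16 or m = −4.

m = −4 or m = 16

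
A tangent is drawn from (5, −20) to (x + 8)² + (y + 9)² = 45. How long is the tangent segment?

7√5

Centre (−8, −9), r² = 45. |PO|² = (13)² + (−11)² = 290.
The tangent meets the radius at right angles, so tangent² = |PO|² − r² = 290 − 45 = 245.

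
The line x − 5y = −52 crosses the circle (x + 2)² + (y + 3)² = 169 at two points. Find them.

Express y = (52 + x)/5 and substitute into the circle:
26x² + 234x + 364 = 0  ⟹  x² + 9x + 14 = 0
x = −2 or x = −7, giving (−2, 10) and (−7, 9).

(−7, 9) and (−2, 10)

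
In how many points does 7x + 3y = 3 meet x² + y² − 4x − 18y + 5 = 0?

2

Centre (2, 9), r² = 80. Distance² from centre to line = (38)²/58 = 722/29.
Since d² < r², the line cuts the circle twice.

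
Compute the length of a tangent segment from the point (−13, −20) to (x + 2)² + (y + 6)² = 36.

√281

The centre is (−2, −6) and r = 6. The square of the distance from P to the centre is 121 + 196 = 317.
The tangent meets the radius at right angles, so tangent² = |PO|² − r² = 317 − 36 = 281.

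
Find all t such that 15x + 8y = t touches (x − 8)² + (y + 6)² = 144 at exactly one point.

t = −132 or t = 276

For a tangent, require d(centre, line) = r = 12.
|15·8 + 8·(−6) − t| / √289 = 12
|t − (72)| = 12·17, so t = 276 or t = −132.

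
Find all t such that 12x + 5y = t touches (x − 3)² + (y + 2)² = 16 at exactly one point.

The line touches the circle iff its distance from (3, −2) is 4:
|12·3 + 5·(−2) − t| / √169 = 4
|t − (26)| = 4·13, so t = 78 or t = −26.

t = −26 or t = 78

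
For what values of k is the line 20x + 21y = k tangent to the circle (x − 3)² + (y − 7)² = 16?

Tangency holds when the distance from the centre (3, 7) to the line equals the radius 4:
|20·3 + 21·7 − k| / √841 = 4
|k − (207)| = 4·29, so k = 323 or k = 91.

k = 91 or k = 323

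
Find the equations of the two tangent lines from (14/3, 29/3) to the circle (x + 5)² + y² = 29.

A line y − (29/3) = m(x − (14/3)) is tangent when its distance from (−5, 0) is √29:
[m·(−29/3) − (−29/3)]² = 29(m² + 1)
10m² − 29m + 10 = 0, so m = 2/5 or m = 5/2.
Through (14/3, 29/3) these give 2x − 5y = −39 and 5x − 2y = 4.

2x − 5y = −39 and 5x − 2y = 4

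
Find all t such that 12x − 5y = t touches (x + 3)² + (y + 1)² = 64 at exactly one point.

The line touches the circle iff its distance from (−3, −1) is 8:
|12·(−3) − 5·(−1) − t| / √169 = 8
|t − (−31)| = 8·13, so t = 73 or t = −135.

t = −135 or t = 73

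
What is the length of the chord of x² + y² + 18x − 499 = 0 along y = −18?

32

The distance from (−9, 0) to the line is 18, and r² = 580.
Half the chord is √(r² − d²) = √(256), so the full chord is 32.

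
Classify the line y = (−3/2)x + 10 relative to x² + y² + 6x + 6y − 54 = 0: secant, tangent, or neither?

neither

Centre (−3, −3), r² = 72. Distance² from centre to line = (−35)²/13 = 1225/13.
Since d² > r², the line lies outside the circle.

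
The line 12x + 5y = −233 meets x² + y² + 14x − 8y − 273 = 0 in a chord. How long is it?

Centre (−7, 4), r² = 338. Perpendicular distance d from centre to line = |169| / √169 = 169/√169.
Chord = 2√(r² − d²) = 2·√(169) = 26.

26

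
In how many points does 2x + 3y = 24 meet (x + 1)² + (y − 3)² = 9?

d² = (2·(−1) + 3·3 − (24))²/13 = 289/13; r² = 9.
Since d² > r², the line lies outside the circle.

0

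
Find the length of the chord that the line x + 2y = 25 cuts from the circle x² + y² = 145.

Substitute y = (25 − x)/2:
5x² − 50x + 45 = 0  ⟹  x² − 10x + 9 = 0
x = 9 or x = 1, giving (9, 8) and (1, 12).
Chord length = distance between (9, 8) and (1, 12) = √80 = 4√5.

4√5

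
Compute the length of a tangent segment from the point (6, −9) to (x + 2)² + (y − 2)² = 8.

√177

With centre O = (−2, 2), |OP|² = 185 and r² = 8.
By the tangent–radius right angle, tangent length = √(|PO|² − r²) = √177.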